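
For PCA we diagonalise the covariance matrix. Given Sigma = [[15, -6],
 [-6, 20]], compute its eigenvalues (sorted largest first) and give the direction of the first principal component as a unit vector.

Step 1 — characteristic polynomial of 2×2 Sigma:
  det(Sigma - λI) = λ² - trace · λ + det = 0.
  trace = 15 + 20 = 35, det = 15·20 - (-6)² = 264.
Step 2 — discriminant:
  Δ = trace² - 4·det = 1225 - 1056 = 169.
Step 3 — eigenvalues:
  λ = (trace ± √Δ)/2 = (35 ± 13)/2,
  λ_1 = 24,  λ_2 = 11.

Step 4 — unit eigenvector for λ_1: solve (Sigma - λ_1 I)v = 0. First row:
  (15 - 24)·v_x + (-6)·v_y = 0, i.e. (-9)·v_x + (-6)·v_y = 0,
  so v ∝ (b, λ_1 - a) = (-6, 9); multiply by -1 so the first entry is positive: u = (6, -9).
  ||u|| = √((6)² + (-9)²) = √(117) ≈ 10.8167,
  v_1 = u/||u|| ≈ (0.5547, -0.8321) (||v_1|| = 1).

λ_1 = 24,  λ_2 = 11;  v_1 ≈ (0.5547, -0.8321)


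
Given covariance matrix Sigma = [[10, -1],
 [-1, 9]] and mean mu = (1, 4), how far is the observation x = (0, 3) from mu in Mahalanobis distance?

Step 1 — centre the observation: (x - mu) = (-1, -1).

Step 2 — invert Sigma. det(Sigma) = 10·9 - (-1)² = 89.
  Sigma^{-1} = (1/det) · [[d, -b], [-b, a]] = [[0.1011, 0.0112],
 [0.0112, 0.1124]].

Step 3 — form the quadratic (x - mu)^T · Sigma^{-1} · (x - mu):
  Sigma^{-1} · (x - mu) = (-0.1124, -0.1236).
  (x - mu)^T · [Sigma^{-1} · (x - mu)] = (-1)·(-0.1124) + (-1)·(-0.1236) = 0.236.

Step 4 — take square root: d = √(0.236) ≈ 0.4858.

d(x, mu) = √(0.236) ≈ 0.4858


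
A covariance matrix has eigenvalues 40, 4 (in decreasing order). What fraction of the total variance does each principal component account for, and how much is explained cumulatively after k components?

Step 1 — total variance = trace(Sigma) = Σ λ_i = 40 + 4 = 44.

Step 2 — fraction explained by component i = λ_i / Σ λ:
  PC1: 40/44 = 0.9091
  PC2: 4/44 = 0.0909

Step 3 — cumulative fraction after k components = (λ_1 + ... + λ_k) / Σ λ:
  k = 1: 40/44 = 0.9091
  k = 2: (40 + 4)/44 = 44/44 = 1

Summary (fraction, with percent):

explained: PC1 0.9091 (90.91%), PC2 0.0909 (9.09%);  cumulative: 0.9091, 1


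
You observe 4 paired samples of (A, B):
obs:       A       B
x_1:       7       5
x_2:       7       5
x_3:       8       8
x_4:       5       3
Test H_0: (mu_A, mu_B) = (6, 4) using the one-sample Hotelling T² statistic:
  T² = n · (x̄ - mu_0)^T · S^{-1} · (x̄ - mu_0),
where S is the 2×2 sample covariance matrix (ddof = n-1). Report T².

Step 1 — sample mean vector:
  mean(A) = (7 + 7 + 8 + 5) / 4 = 27/4 = 6.75
  mean(B) = (5 + 5 + 8 + 3) / 4 = 21/4 = 5.25
  x̄ = (6.75, 5.25),  deviation x̄ - mu_0 = (6.75, 5.25) - (6, 4) = (0.75, 1.25).

Step 2 — sample covariance matrix, S[i,j] = (1/(n-1)) · Σ_k (x_{k,i} - mean_i) · (x_{k,j} - mean_j), divisor n-1 = 3:
  S[A,A] = ((0.25)·(0.25) + (0.25)·(0.25) + (1.25)·(1.25) + (-1.75)·(-1.75)) / 3 = 4.75/3 = 1.5833
  S[A,B] = ((0.25)·(-0.25) + (0.25)·(-0.25) + (1.25)·(2.75) + (-1.75)·(-2.25)) / 3 = 7.25/3 = 2.4167
  S[B,B] = ((-0.25)·(-0.25) + (-0.25)·(-0.25) + (2.75)·(2.75) + (-2.25)·(-2.25)) / 3 = 12.75/3 = 4.25
  S = [[1.5833, 2.4167],
 [2.4167, 4.25]].

Step 3 — invert S. det(S) = 1.5833·4.25 - (2.4167)² = 0.8889.
  S^{-1} = (1/det) · [[d, -b], [-b, a]] = [[4.7812, -2.7187],
 [-2.7187, 1.7812]].

Step 4 — quadratic form (x̄ - mu_0)^T · S^{-1} · (x̄ - mu_0):
  S^{-1} · (x̄ - mu_0) = (0.1875, 0.1875),
  (x̄ - mu_0)^T · [...] = (0.75)·(0.1875) + (1.25)·(0.1875) = 0.375.

Step 5 — scale by n: T² = 4 · 0.375 = 1.5.

T² ≈ 1.5


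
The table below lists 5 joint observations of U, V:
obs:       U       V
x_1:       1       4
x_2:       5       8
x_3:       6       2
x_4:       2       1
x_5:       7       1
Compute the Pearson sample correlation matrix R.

Step 1 — column means:
  mean(U) = (1 + 5 + 6 + 2 + 7) / 5 = 21/5 = 4.2
  mean(V) = (4 + 8 + 2 + 1 + 1) / 5 = 16/5 = 3.2

Step 2 — sample variances and covariances s[i,j] = (1/(n-1)) · Σ_k (x_{k,i} - mean_i) · (x_{k,j} - mean_j), with n-1 = 4:
  s[U,U] = ((-3.2)·(-3.2) + (0.8)·(0.8) + (1.8)·(1.8) + (-2.2)·(-2.2) + (2.8)·(2.8)) / 4 = 26.8/4 = 6.7
  s[U,V] = ((-3.2)·(0.8) + (0.8)·(4.8) + (1.8)·(-1.2) + (-2.2)·(-2.2) + (2.8)·(-2.2)) / 4 = -2.2/4 = -0.55
  s[V,V] = ((0.8)·(0.8) + (4.8)·(4.8) + (-1.2)·(-1.2) + (-2.2)·(-2.2) + (-2.2)·(-2.2)) / 4 = 34.8/4 = 8.7
  Sample standard deviations s_i = √(s[i,i]):
  s(U) = √(6.7) = 2.5884
  s(V) = √(8.7) = 2.9496

Step 3 — r_{ij} = s_{ij} / (s_i · s_j):
  r[U,U] = 1 (diagonal).
  r[U,V] = -0.55 / (2.5884 · 2.9496) = -0.55 / 7.6348 = -0.072
  r[V,V] = 1 (diagonal).

R is symmetric with unit diagonal. Assembling:

R = [[1, -0.072],
 [-0.072, 1]]


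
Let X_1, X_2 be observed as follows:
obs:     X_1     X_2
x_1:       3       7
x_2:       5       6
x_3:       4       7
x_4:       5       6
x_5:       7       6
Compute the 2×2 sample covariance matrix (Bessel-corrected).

Step 1 — column means:
  mean(X_1) = (3 + 5 + 4 + 5 + 7) / 5 = 24/5 = 4.8
  mean(X_2) = (7 + 6 + 7 + 6 + 6) / 5 = 32/5 = 6.4

Step 2 — sample covariance S[i,j] = (1/(n-1)) · Σ_k (x_{k,i} - mean_i) · (x_{k,j} - mean_j), with n-1 = 4.
  S[X_1,X_1] = ((-1.8)·(-1.8) + (0.2)·(0.2) + (-0.8)·(-0.8) + (0.2)·(0.2) + (2.2)·(2.2)) / 4 = 8.8/4 = 2.2
  S[X_1,X_2] = ((-1.8)·(0.6) + (0.2)·(-0.4) + (-0.8)·(0.6) + (0.2)·(-0.4) + (2.2)·(-0.4)) / 4 = -2.6/4 = -0.65
  S[X_2,X_2] = ((0.6)·(0.6) + (-0.4)·(-0.4) + (0.6)·(0.6) + (-0.4)·(-0.4) + (-0.4)·(-0.4)) / 4 = 1.2/4 = 0.3

S is symmetric (S[j,i] = S[i,j]). Assembling:

S = [[2.2, -0.65],
 [-0.65, 0.3]]


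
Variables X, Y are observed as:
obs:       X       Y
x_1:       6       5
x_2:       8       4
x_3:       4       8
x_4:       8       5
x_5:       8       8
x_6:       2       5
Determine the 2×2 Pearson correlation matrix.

Step 1 — column means:
  mean(X) = (6 + 8 + 4 + 8 + 8 + 2) / 6 = 36/6 = 6
  mean(Y) = (5 + 4 + 8 + 5 + 8 + 5) / 6 = 35/6 = 5.8333

Step 2 — sample variances and covariances s[i,j] = (1/(n-1)) · Σ_k (x_{k,i} - mean_i) · (x_{k,j} - mean_j), with n-1 = 5:
  s[X,X] = ((0)·(0) + (2)·(2) + (-2)·(-2) + (2)·(2) + (2)·(2) + (-4)·(-4)) / 5 = 32/5 = 6.4
  s[X,Y] = ((0)·(-0.8333) + (2)·(-1.8333) + (-2)·(2.1667) + (2)·(-0.8333) + (2)·(2.1667) + (-4)·(-0.8333)) / 5 = -2/5 = -0.4
  s[Y,Y] = ((-0.8333)·(-0.8333) + (-1.8333)·(-1.8333) + (2.1667)·(2.1667) + (-0.8333)·(-0.8333) + (2.1667)·(2.1667) + (-0.8333)·(-0.8333)) / 5 = 14.8333/5 = 2.9667
  Sample standard deviations s_i = √(s[i,i]):
  s(X) = √(6.4) = 2.5298
  s(Y) = √(2.9667) = 1.7224

Step 3 — r_{ij} = s_{ij} / (s_i · s_j):
  r[X,X] = 1 (diagonal).
  r[X,Y] = -0.4 / (2.5298 · 1.7224) = -0.4 / 4.3574 = -0.0918
  r[Y,Y] = 1 (diagonal).

R is symmetric with unit diagonal. Assembling:

R = [[1, -0.0918],
 [-0.0918, 1]]


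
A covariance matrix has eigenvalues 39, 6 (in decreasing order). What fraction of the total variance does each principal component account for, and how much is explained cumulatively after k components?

Step 1 — total variance = trace(Sigma) = Σ λ_i = 39 + 6 = 45.

Step 2 — fraction explained by component i = λ_i / Σ λ:
  PC1: 39/45 = 0.8667
  PC2: 6/45 = 0.1333

Step 3 — cumulative fraction after k components = (λ_1 + ... + λ_k) / Σ λ:
  k = 1: 39/45 = 0.8667
  k = 2: (39 + 6)/45 = 45/45 = 1

Summary (fraction, with percent):

explained: PC1 0.8667 (86.67%), PC2 0.1333 (13.33%);  cumulative: 0.8667, 1


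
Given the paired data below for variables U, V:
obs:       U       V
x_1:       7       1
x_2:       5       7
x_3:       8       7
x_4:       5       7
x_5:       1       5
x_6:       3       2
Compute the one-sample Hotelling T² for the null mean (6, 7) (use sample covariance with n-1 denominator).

Step 1 — sample mean vector:
  mean(U) = (7 + 5 + 8 + 5 + 1 + 3) / 6 = 29/6 = 4.8333
  mean(V) = (1 + 7 + 7 + 7 + 5 + 2) / 6 = 29/6 = 4.8333
  x̄ = (4.8333, 4.8333),  deviation x̄ - mu_0 = (4.8333, 4.8333) - (6, 7) = (-1.1667, -2.1667).

Step 2 — sample covariance matrix, S[i,j] = (1/(n-1)) · Σ_k (x_{k,i} - mean_i) · (x_{k,j} - mean_j), divisor n-1 = 5:
  S[U,U] = ((2.1667)·(2.1667) + (0.1667)·(0.1667) + (3.1667)·(3.1667) + (0.1667)·(0.1667) + (-3.8333)·(-3.8333) + (-1.8333)·(-1.8333)) / 5 = 32.8333/5 = 6.5667
  S[U,V] = ((2.1667)·(-3.8333) + (0.1667)·(2.1667) + (3.1667)·(2.1667) + (0.1667)·(2.1667) + (-3.8333)·(0.1667) + (-1.8333)·(-2.8333)) / 5 = 3.8333/5 = 0.7667
  S[V,V] = ((-3.8333)·(-3.8333) + (2.1667)·(2.1667) + (2.1667)·(2.1667) + (2.1667)·(2.1667) + (0.1667)·(0.1667) + (-2.8333)·(-2.8333)) / 5 = 36.8333/5 = 7.3667
  S = [[6.5667, 0.7667],
 [0.7667, 7.3667]].

Step 3 — invert S. det(S) = 6.5667·7.3667 - (0.7667)² = 47.7867.
  S^{-1} = (1/det) · [[d, -b], [-b, a]] = [[0.1542, -0.016],
 [-0.016, 0.1374]].

Step 4 — quadratic form (x̄ - mu_0)^T · S^{-1} · (x̄ - mu_0):
  S^{-1} · (x̄ - mu_0) = (-0.1451, -0.279),
  (x̄ - mu_0)^T · [...] = (-1.1667)·(-0.1451) + (-2.1667)·(-0.279) = 0.7738.

Step 5 — scale by n: T² = 6 · 0.7738 = 4.6429.

T² ≈ 4.6429


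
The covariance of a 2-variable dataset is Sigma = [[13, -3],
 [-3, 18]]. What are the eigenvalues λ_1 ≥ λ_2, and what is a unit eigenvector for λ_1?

Step 1 — characteristic polynomial of 2×2 Sigma:
  det(Sigma - λI) = λ² - trace · λ + det = 0.
  trace = 13 + 18 = 31, det = 13·18 - (-3)² = 225.
Step 2 — discriminant:
  Δ = trace² - 4·det = 961 - 900 = 61.
Step 3 — eigenvalues:
  λ = (trace ± √Δ)/2 = (31 ± 7.8102)/2,
  λ_1 = 19.4051,  λ_2 = 11.5949.

Step 4 — unit eigenvector for λ_1: solve (Sigma - λ_1 I)v = 0. First row:
  (13 - 19.4051)·v_x + (-3)·v_y = 0, i.e. (-6.4051)·v_x + (-3)·v_y = 0,
  so v ∝ (b, λ_1 - a) = (-3, 6.4051); multiply by -1 so the first entry is positive: u = (3, -6.4051).
  ||u|| = √((3)² + (-6.4051)²) = √(50.0256) ≈ 7.0729,
  v_1 = u/||u|| ≈ (0.4242, -0.9056) (||v_1|| = 1).

λ_1 = 19.4051,  λ_2 = 11.5949;  v_1 ≈ (0.4242, -0.9056)


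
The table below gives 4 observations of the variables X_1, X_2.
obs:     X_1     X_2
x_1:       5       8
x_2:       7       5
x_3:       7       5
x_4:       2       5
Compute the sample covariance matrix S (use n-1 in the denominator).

Step 1 — column means:
  mean(X_1) = (5 + 7 + 7 + 2) / 4 = 21/4 = 5.25
  mean(X_2) = (8 + 5 + 5 + 5) / 4 = 23/4 = 5.75

Step 2 — sample covariance S[i,j] = (1/(n-1)) · Σ_k (x_{k,i} - mean_i) · (x_{k,j} - mean_j), with n-1 = 3.
  S[X_1,X_1] = ((-0.25)·(-0.25) + (1.75)·(1.75) + (1.75)·(1.75) + (-3.25)·(-3.25)) / 3 = 16.75/3 = 5.5833
  S[X_1,X_2] = ((-0.25)·(2.25) + (1.75)·(-0.75) + (1.75)·(-0.75) + (-3.25)·(-0.75)) / 3 = -0.75/3 = -0.25
  S[X_2,X_2] = ((2.25)·(2.25) + (-0.75)·(-0.75) + (-0.75)·(-0.75) + (-0.75)·(-0.75)) / 3 = 6.75/3 = 2.25

S is symmetric (S[j,i] = S[i,j]). Assembling:

S = [[5.5833, -0.25],
 [-0.25, 2.25]]


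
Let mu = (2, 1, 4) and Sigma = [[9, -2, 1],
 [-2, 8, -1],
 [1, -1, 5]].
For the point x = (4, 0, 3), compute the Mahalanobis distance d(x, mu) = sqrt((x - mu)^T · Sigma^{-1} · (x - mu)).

Step 1 — centre the observation: (x - mu) = (2, -1, -1).

Step 2 — invert Sigma (cofactor / det for 3×3, or solve directly):
  Sigma^{-1} = [[0.1193, 0.0275, -0.0183],
 [0.0275, 0.1346, 0.0214],
 [-0.0183, 0.0214, 0.208]].

Step 3 — form the quadratic (x - mu)^T · Sigma^{-1} · (x - mu):
  Sigma^{-1} · (x - mu) = (0.2294, -0.1009, -0.2661).
  (x - mu)^T · [Sigma^{-1} · (x - mu)] = (2)·(0.2294) + (-1)·(-0.1009) + (-1)·(-0.2661) = 0.8257.

Step 4 — take square root: d = √(0.8257) ≈ 0.9087.

d(x, mu) = √(0.8257) ≈ 0.9087


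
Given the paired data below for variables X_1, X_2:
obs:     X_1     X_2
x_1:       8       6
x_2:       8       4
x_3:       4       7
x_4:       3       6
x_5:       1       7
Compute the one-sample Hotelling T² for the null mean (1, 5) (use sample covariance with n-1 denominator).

Step 1 — sample mean vector:
  mean(X_1) = (8 + 8 + 4 + 3 + 1) / 5 = 24/5 = 4.8
  mean(X_2) = (6 + 4 + 7 + 6 + 7) / 5 = 30/5 = 6
  x̄ = (4.8, 6),  deviation x̄ - mu_0 = (4.8, 6) - (1, 5) = (3.8, 1).

Step 2 — sample covariance matrix, S[i,j] = (1/(n-1)) · Σ_k (x_{k,i} - mean_i) · (x_{k,j} - mean_j), divisor n-1 = 4:
  S[X_1,X_1] = ((3.2)·(3.2) + (3.2)·(3.2) + (-0.8)·(-0.8) + (-1.8)·(-1.8) + (-3.8)·(-3.8)) / 4 = 38.8/4 = 9.7
  S[X_1,X_2] = ((3.2)·(0) + (3.2)·(-2) + (-0.8)·(1) + (-1.8)·(0) + (-3.8)·(1)) / 4 = -11/4 = -2.75
  S[X_2,X_2] = ((0)·(0) + (-2)·(-2) + (1)·(1) + (0)·(0) + (1)·(1)) / 4 = 6/4 = 1.5
  S = [[9.7, -2.75],
 [-2.75, 1.5]].

Step 3 — invert S. det(S) = 9.7·1.5 - (-2.75)² = 6.9875.
  S^{-1} = (1/det) · [[d, -b], [-b, a]] = [[0.2147, 0.3936],
 [0.3936, 1.3882]].

Step 4 — quadratic form (x̄ - mu_0)^T · S^{-1} · (x̄ - mu_0):
  S^{-1} · (x̄ - mu_0) = (1.2093, 2.8837),
  (x̄ - mu_0)^T · [...] = (3.8)·(1.2093) + (1)·(2.8837) = 7.4791.

Step 5 — scale by n: T² = 5 · 7.4791 = 37.3953.

T² ≈ 37.3953


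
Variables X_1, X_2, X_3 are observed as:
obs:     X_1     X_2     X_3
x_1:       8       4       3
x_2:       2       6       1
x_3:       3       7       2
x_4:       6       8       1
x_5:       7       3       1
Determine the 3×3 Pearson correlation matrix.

Step 1 — column means:
  mean(X_1) = (8 + 2 + 3 + 6 + 7) / 5 = 26/5 = 5.2
  mean(X_2) = (4 + 6 + 7 + 8 + 3) / 5 = 28/5 = 5.6
  mean(X_3) = (3 + 1 + 2 + 1 + 1) / 5 = 8/5 = 1.6

Step 2 — sample variances and covariances s[i,j] = (1/(n-1)) · Σ_k (x_{k,i} - mean_i) · (x_{k,j} - mean_j), with n-1 = 4:
  s[X_1,X_1] = ((2.8)·(2.8) + (-3.2)·(-3.2) + (-2.2)·(-2.2) + (0.8)·(0.8) + (1.8)·(1.8)) / 4 = 26.8/4 = 6.7
  s[X_1,X_2] = ((2.8)·(-1.6) + (-3.2)·(0.4) + (-2.2)·(1.4) + (0.8)·(2.4) + (1.8)·(-2.6)) / 4 = -11.6/4 = -2.9
  s[X_1,X_3] = ((2.8)·(1.4) + (-3.2)·(-0.6) + (-2.2)·(0.4) + (0.8)·(-0.6) + (1.8)·(-0.6)) / 4 = 3.4/4 = 0.85
  s[X_2,X_2] = ((-1.6)·(-1.6) + (0.4)·(0.4) + (1.4)·(1.4) + (2.4)·(2.4) + (-2.6)·(-2.6)) / 4 = 17.2/4 = 4.3
  s[X_2,X_3] = ((-1.6)·(1.4) + (0.4)·(-0.6) + (1.4)·(0.4) + (2.4)·(-0.6) + (-2.6)·(-0.6)) / 4 = -1.8/4 = -0.45
  s[X_3,X_3] = ((1.4)·(1.4) + (-0.6)·(-0.6) + (0.4)·(0.4) + (-0.6)·(-0.6) + (-0.6)·(-0.6)) / 4 = 3.2/4 = 0.8
  Sample standard deviations s_i = √(s[i,i]):
  s(X_1) = √(6.7) = 2.5884
  s(X_2) = √(4.3) = 2.0736
  s(X_3) = √(0.8) = 0.8944

Step 3 — r_{ij} = s_{ij} / (s_i · s_j):
  r[X_1,X_1] = 1 (diagonal).
  r[X_1,X_2] = -2.9 / (2.5884 · 2.0736) = -2.9 / 5.3675 = -0.5403
  r[X_1,X_3] = 0.85 / (2.5884 · 0.8944) = 0.85 / 2.3152 = 0.3671
  r[X_2,X_2] = 1 (diagonal).
  r[X_2,X_3] = -0.45 / (2.0736 · 0.8944) = -0.45 / 1.8547 = -0.2426
  r[X_3,X_3] = 1 (diagonal).

R is symmetric with unit diagonal. Assembling:

R = [[1, -0.5403, 0.3671],
 [-0.5403, 1, -0.2426],
 [0.3671, -0.2426, 1]]


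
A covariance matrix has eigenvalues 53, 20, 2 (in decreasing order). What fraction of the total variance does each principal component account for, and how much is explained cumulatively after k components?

Step 1 — total variance = trace(Sigma) = Σ λ_i = 53 + 20 + 2 = 75.

Step 2 — fraction explained by component i = λ_i / Σ λ:
  PC1: 53/75 = 0.7067
  PC2: 20/75 = 0.2667
  PC3: 2/75 = 0.0267

Step 3 — cumulative fraction after k components = (λ_1 + ... + λ_k) / Σ λ:
  k = 1: 53/75 = 0.7067
  k = 2: (53 + 20)/75 = 73/75 = 0.9733
  k = 3: (53 + 20 + 2)/75 = 75/75 = 1

Summary (fraction, with percent):

explained: PC1 0.7067 (70.67%), PC2 0.2667 (26.67%), PC3 0.0267 (2.67%);  cumulative: 0.7067, 0.9733, 1


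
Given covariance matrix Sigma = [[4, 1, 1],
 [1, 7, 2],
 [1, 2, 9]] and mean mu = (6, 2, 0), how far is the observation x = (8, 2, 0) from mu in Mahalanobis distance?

Step 1 — centre the observation: (x - mu) = (2, 0, 0).

Step 2 — invert Sigma (cofactor / det for 3×3, or solve directly):
  Sigma^{-1} = [[0.2634, -0.0312, -0.0223],
 [-0.0312, 0.1562, -0.0312],
 [-0.0223, -0.0312, 0.1205]].

Step 3 — form the quadratic (x - mu)^T · Sigma^{-1} · (x - mu):
  Sigma^{-1} · (x - mu) = (0.5268, -0.0625, -0.0446).
  (x - mu)^T · [Sigma^{-1} · (x - mu)] = (2)·(0.5268) + (0)·(-0.0625) + (0)·(-0.0446) = 1.0536.

Step 4 — take square root: d = √(1.0536) ≈ 1.0264.

d(x, mu) = √(1.0536) ≈ 1.0264


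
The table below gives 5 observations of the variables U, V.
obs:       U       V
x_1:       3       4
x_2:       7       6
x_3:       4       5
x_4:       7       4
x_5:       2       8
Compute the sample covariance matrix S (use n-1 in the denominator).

Step 1 — column means:
  mean(U) = (3 + 7 + 4 + 7 + 2) / 5 = 23/5 = 4.6
  mean(V) = (4 + 6 + 5 + 4 + 8) / 5 = 27/5 = 5.4

Step 2 — sample covariance S[i,j] = (1/(n-1)) · Σ_k (x_{k,i} - mean_i) · (x_{k,j} - mean_j), with n-1 = 4.
  S[U,U] = ((-1.6)·(-1.6) + (2.4)·(2.4) + (-0.6)·(-0.6) + (2.4)·(2.4) + (-2.6)·(-2.6)) / 4 = 21.2/4 = 5.3
  S[U,V] = ((-1.6)·(-1.4) + (2.4)·(0.6) + (-0.6)·(-0.4) + (2.4)·(-1.4) + (-2.6)·(2.6)) / 4 = -6.2/4 = -1.55
  S[V,V] = ((-1.4)·(-1.4) + (0.6)·(0.6) + (-0.4)·(-0.4) + (-1.4)·(-1.4) + (2.6)·(2.6)) / 4 = 11.2/4 = 2.8

S is symmetric (S[j,i] = S[i,j]). Assembling:

S = [[5.3, -1.55],
 [-1.55, 2.8]]


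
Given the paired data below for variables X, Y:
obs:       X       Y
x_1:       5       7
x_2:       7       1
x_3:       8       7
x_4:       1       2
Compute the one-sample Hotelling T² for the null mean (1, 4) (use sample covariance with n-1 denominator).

Step 1 — sample mean vector:
  mean(X) = (5 + 7 + 8 + 1) / 4 = 21/4 = 5.25
  mean(Y) = (7 + 1 + 7 + 2) / 4 = 17/4 = 4.25
  x̄ = (5.25, 4.25),  deviation x̄ - mu_0 = (5.25, 4.25) - (1, 4) = (4.25, 0.25).

Step 2 — sample covariance matrix, S[i,j] = (1/(n-1)) · Σ_k (x_{k,i} - mean_i) · (x_{k,j} - mean_j), divisor n-1 = 3:
  S[X,X] = ((-0.25)·(-0.25) + (1.75)·(1.75) + (2.75)·(2.75) + (-4.25)·(-4.25)) / 3 = 28.75/3 = 9.5833
  S[X,Y] = ((-0.25)·(2.75) + (1.75)·(-3.25) + (2.75)·(2.75) + (-4.25)·(-2.25)) / 3 = 10.75/3 = 3.5833
  S[Y,Y] = ((2.75)·(2.75) + (-3.25)·(-3.25) + (2.75)·(2.75) + (-2.25)·(-2.25)) / 3 = 30.75/3 = 10.25
  S = [[9.5833, 3.5833],
 [3.5833, 10.25]].

Step 3 — invert S. det(S) = 9.5833·10.25 - (3.5833)² = 85.3889.
  S^{-1} = (1/det) · [[d, -b], [-b, a]] = [[0.12, -0.042],
 [-0.042, 0.1122]].

Step 4 — quadratic form (x̄ - mu_0)^T · S^{-1} · (x̄ - mu_0):
  S^{-1} · (x̄ - mu_0) = (0.4997, -0.1503),
  (x̄ - mu_0)^T · [...] = (4.25)·(0.4997) + (0.25)·(-0.1503) = 2.086.

Step 5 — scale by n: T² = 4 · 2.086 = 8.3442.

T² ≈ 8.3442


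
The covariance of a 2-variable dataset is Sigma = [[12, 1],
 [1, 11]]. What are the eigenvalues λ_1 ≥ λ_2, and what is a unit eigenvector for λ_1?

Step 1 — characteristic polynomial of 2×2 Sigma:
  det(Sigma - λI) = λ² - trace · λ + det = 0.
  trace = 12 + 11 = 23, det = 12·11 - (1)² = 131.
Step 2 — discriminant:
  Δ = trace² - 4·det = 529 - 524 = 5.
Step 3 — eigenvalues:
  λ = (trace ± √Δ)/2 = (23 ± 2.2361)/2,
  λ_1 = 12.618,  λ_2 = 10.382.

Step 4 — unit eigenvector for λ_1: solve (Sigma - λ_1 I)v = 0. First row:
  (12 - 12.618)·v_x + (1)·v_y = 0, i.e. (-0.618)·v_x + (1)·v_y = 0,
  so v ∝ (b, λ_1 - a) = (1, 0.618) = u.
  ||u|| = √((1)² + (0.618)²) = √(1.382) ≈ 1.1756,
  v_1 = u/||u|| ≈ (0.8507, 0.5257) (||v_1|| = 1).

λ_1 = 12.618,  λ_2 = 10.382;  v_1 ≈ (0.8507, 0.5257)


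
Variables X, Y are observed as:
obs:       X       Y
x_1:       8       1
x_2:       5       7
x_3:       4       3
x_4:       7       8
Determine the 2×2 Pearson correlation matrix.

Step 1 — column means:
  mean(X) = (8 + 5 + 4 + 7) / 4 = 24/4 = 6
  mean(Y) = (1 + 7 + 3 + 8) / 4 = 19/4 = 4.75

Step 2 — sample variances and covariances s[i,j] = (1/(n-1)) · Σ_k (x_{k,i} - mean_i) · (x_{k,j} - mean_j), with n-1 = 3:
  s[X,X] = ((2)·(2) + (-1)·(-1) + (-2)·(-2) + (1)·(1)) / 3 = 10/3 = 3.3333
  s[X,Y] = ((2)·(-3.75) + (-1)·(2.25) + (-2)·(-1.75) + (1)·(3.25)) / 3 = -3/3 = -1
  s[Y,Y] = ((-3.75)·(-3.75) + (2.25)·(2.25) + (-1.75)·(-1.75) + (3.25)·(3.25)) / 3 = 32.75/3 = 10.9167
  Sample standard deviations s_i = √(s[i,i]):
  s(X) = √(3.3333) = 1.8257
  s(Y) = √(10.9167) = 3.304

Step 3 — r_{ij} = s_{ij} / (s_i · s_j):
  r[X,X] = 1 (diagonal).
  r[X,Y] = -1 / (1.8257 · 3.304) = -1 / 6.0323 = -0.1658
  r[Y,Y] = 1 (diagonal).

R is symmetric with unit diagonal. Assembling:

R = [[1, -0.1658],
 [-0.1658, 1]]


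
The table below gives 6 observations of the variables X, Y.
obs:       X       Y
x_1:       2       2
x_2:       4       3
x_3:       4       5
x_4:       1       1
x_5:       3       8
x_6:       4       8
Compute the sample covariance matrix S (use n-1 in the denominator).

Step 1 — column means:
  mean(X) = (2 + 4 + 4 + 1 + 3 + 4) / 6 = 18/6 = 3
  mean(Y) = (2 + 3 + 5 + 1 + 8 + 8) / 6 = 27/6 = 4.5

Step 2 — sample covariance S[i,j] = (1/(n-1)) · Σ_k (x_{k,i} - mean_i) · (x_{k,j} - mean_j), with n-1 = 5.
  S[X,X] = ((-1)·(-1) + (1)·(1) + (1)·(1) + (-2)·(-2) + (0)·(0) + (1)·(1)) / 5 = 8/5 = 1.6
  S[X,Y] = ((-1)·(-2.5) + (1)·(-1.5) + (1)·(0.5) + (-2)·(-3.5) + (0)·(3.5) + (1)·(3.5)) / 5 = 12/5 = 2.4
  S[Y,Y] = ((-2.5)·(-2.5) + (-1.5)·(-1.5) + (0.5)·(0.5) + (-3.5)·(-3.5) + (3.5)·(3.5) + (3.5)·(3.5)) / 5 = 45.5/5 = 9.1

S is symmetric (S[j,i] = S[i,j]). Assembling:

S = [[1.6, 2.4],
 [2.4, 9.1]]


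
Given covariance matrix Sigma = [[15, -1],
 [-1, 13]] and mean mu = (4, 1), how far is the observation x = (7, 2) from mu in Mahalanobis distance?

Step 1 — centre the observation: (x - mu) = (3, 1).

Step 2 — invert Sigma. det(Sigma) = 15·13 - (-1)² = 194.
  Sigma^{-1} = (1/det) · [[d, -b], [-b, a]] = [[0.067, 0.0052],
 [0.0052, 0.0773]].

Step 3 — form the quadratic (x - mu)^T · Sigma^{-1} · (x - mu):
  Sigma^{-1} · (x - mu) = (0.2062, 0.0928).
  (x - mu)^T · [Sigma^{-1} · (x - mu)] = (3)·(0.2062) + (1)·(0.0928) = 0.7113.

Step 4 — take square root: d = √(0.7113) ≈ 0.8434.

d(x, mu) = √(0.7113) ≈ 0.8434


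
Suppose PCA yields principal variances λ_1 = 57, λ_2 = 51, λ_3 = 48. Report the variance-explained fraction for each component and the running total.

Step 1 — total variance = trace(Sigma) = Σ λ_i = 57 + 51 + 48 = 156.

Step 2 — fraction explained by component i = λ_i / Σ λ:
  PC1: 57/156 = 0.3654
  PC2: 51/156 = 0.3269
  PC3: 48/156 = 0.3077

Step 3 — cumulative fraction after k components = (λ_1 + ... + λ_k) / Σ λ:
  k = 1: 57/156 = 0.3654
  k = 2: (57 + 51)/156 = 108/156 = 0.6923
  k = 3: (57 + 51 + 48)/156 = 156/156 = 1

Summary (fraction, with percent):

explained: PC1 0.3654 (36.54%), PC2 0.3269 (32.69%), PC3 0.3077 (30.77%);  cumulative: 0.3654, 0.6923, 1


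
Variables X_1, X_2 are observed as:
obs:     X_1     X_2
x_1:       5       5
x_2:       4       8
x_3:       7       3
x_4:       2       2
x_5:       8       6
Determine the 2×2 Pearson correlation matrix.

Step 1 — column means:
  mean(X_1) = (5 + 4 + 7 + 2 + 8) / 5 = 26/5 = 5.2
  mean(X_2) = (5 + 8 + 3 + 2 + 6) / 5 = 24/5 = 4.8

Step 2 — sample variances and covariances s[i,j] = (1/(n-1)) · Σ_k (x_{k,i} - mean_i) · (x_{k,j} - mean_j), with n-1 = 4:
  s[X_1,X_1] = ((-0.2)·(-0.2) + (-1.2)·(-1.2) + (1.8)·(1.8) + (-3.2)·(-3.2) + (2.8)·(2.8)) / 4 = 22.8/4 = 5.7
  s[X_1,X_2] = ((-0.2)·(0.2) + (-1.2)·(3.2) + (1.8)·(-1.8) + (-3.2)·(-2.8) + (2.8)·(1.2)) / 4 = 5.2/4 = 1.3
  s[X_2,X_2] = ((0.2)·(0.2) + (3.2)·(3.2) + (-1.8)·(-1.8) + (-2.8)·(-2.8) + (1.2)·(1.2)) / 4 = 22.8/4 = 5.7
  Sample standard deviations s_i = √(s[i,i]):
  s(X_1) = √(5.7) = 2.3875
  s(X_2) = √(5.7) = 2.3875

Step 3 — r_{ij} = s_{ij} / (s_i · s_j):
  r[X_1,X_1] = 1 (diagonal).
  r[X_1,X_2] = 1.3 / (2.3875 · 2.3875) = 1.3 / 5.7 = 0.2281
  r[X_2,X_2] = 1 (diagonal).

R is symmetric with unit diagonal. Assembling:

R = [[1, 0.2281],
 [0.2281, 1]]


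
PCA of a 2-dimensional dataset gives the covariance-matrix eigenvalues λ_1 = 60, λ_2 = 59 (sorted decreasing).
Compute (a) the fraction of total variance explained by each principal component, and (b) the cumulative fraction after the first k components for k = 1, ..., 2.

Step 1 — total variance = trace(Sigma) = Σ λ_i = 60 + 59 = 119.

Step 2 — fraction explained by component i = λ_i / Σ λ:
  PC1: 60/119 = 0.5042
  PC2: 59/119 = 0.4958

Step 3 — cumulative fraction after k components = (λ_1 + ... + λ_k) / Σ λ:
  k = 1: 60/119 = 0.5042
  k = 2: (60 + 59)/119 = 119/119 = 1

Summary (fraction, with percent):

explained: PC1 0.5042 (50.42%), PC2 0.4958 (49.58%);  cumulative: 0.5042, 1


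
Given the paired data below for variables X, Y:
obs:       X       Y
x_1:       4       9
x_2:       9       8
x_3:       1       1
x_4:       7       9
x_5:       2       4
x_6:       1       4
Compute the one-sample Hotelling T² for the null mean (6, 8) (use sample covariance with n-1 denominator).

Step 1 — sample mean vector:
  mean(X) = (4 + 9 + 1 + 7 + 2 + 1) / 6 = 24/6 = 4
  mean(Y) = (9 + 8 + 1 + 9 + 4 + 4) / 6 = 35/6 = 5.8333
  x̄ = (4, 5.8333),  deviation x̄ - mu_0 = (4, 5.8333) - (6, 8) = (-2, -2.1667).

Step 2 — sample covariance matrix, S[i,j] = (1/(n-1)) · Σ_k (x_{k,i} - mean_i) · (x_{k,j} - mean_j), divisor n-1 = 5:
  S[X,X] = ((0)·(0) + (5)·(5) + (-3)·(-3) + (3)·(3) + (-2)·(-2) + (-3)·(-3)) / 5 = 56/5 = 11.2
  S[X,Y] = ((0)·(3.1667) + (5)·(2.1667) + (-3)·(-4.8333) + (3)·(3.1667) + (-2)·(-1.8333) + (-3)·(-1.8333)) / 5 = 44/5 = 8.8
  S[Y,Y] = ((3.1667)·(3.1667) + (2.1667)·(2.1667) + (-4.8333)·(-4.8333) + (3.1667)·(3.1667) + (-1.8333)·(-1.8333) + (-1.8333)·(-1.8333)) / 5 = 54.8333/5 = 10.9667
  S = [[11.2, 8.8],
 [8.8, 10.9667]].

Step 3 — invert S. det(S) = 11.2·10.9667 - (8.8)² = 45.3867.
  S^{-1} = (1/det) · [[d, -b], [-b, a]] = [[0.2416, -0.1939],
 [-0.1939, 0.2468]].

Step 4 — quadratic form (x̄ - mu_0)^T · S^{-1} · (x̄ - mu_0):
  S^{-1} · (x̄ - mu_0) = (-0.0632, -0.1469),
  (x̄ - mu_0)^T · [...] = (-2)·(-0.0632) + (-2.1667)·(-0.1469) = 0.4446.

Step 5 — scale by n: T² = 6 · 0.4446 = 2.6675.

T² ≈ 2.6675


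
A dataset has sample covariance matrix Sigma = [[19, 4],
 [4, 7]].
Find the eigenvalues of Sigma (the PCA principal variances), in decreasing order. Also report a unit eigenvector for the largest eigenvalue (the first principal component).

Step 1 — characteristic polynomial of 2×2 Sigma:
  det(Sigma - λI) = λ² - trace · λ + det = 0.
  trace = 19 + 7 = 26, det = 19·7 - (4)² = 117.
Step 2 — discriminant:
  Δ = trace² - 4·det = 676 - 468 = 208.
Step 3 — eigenvalues:
  λ = (trace ± √Δ)/2 = (26 ± 14.4222)/2,
  λ_1 = 20.2111,  λ_2 = 5.7889.

Step 4 — unit eigenvector for λ_1: solve (Sigma - λ_1 I)v = 0. First row:
  (19 - 20.2111)·v_x + (4)·v_y = 0, i.e. (-1.2111)·v_x + (4)·v_y = 0,
  so v ∝ (b, λ_1 - a) = (4, 1.2111) = u.
  ||u|| = √((4)² + (1.2111)²) = √(17.4668) ≈ 4.1793,
  v_1 = u/||u|| ≈ (0.9571, 0.2898) (||v_1|| = 1).

λ_1 = 20.2111,  λ_2 = 5.7889;  v_1 ≈ (0.9571, 0.2898)


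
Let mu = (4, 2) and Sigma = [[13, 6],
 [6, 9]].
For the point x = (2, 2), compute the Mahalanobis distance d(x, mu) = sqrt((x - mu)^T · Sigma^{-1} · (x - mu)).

Step 1 — centre the observation: (x - mu) = (-2, 0).

Step 2 — invert Sigma. det(Sigma) = 13·9 - (6)² = 81.
  Sigma^{-1} = (1/det) · [[d, -b], [-b, a]] = [[0.1111, -0.0741],
 [-0.0741, 0.1605]].

Step 3 — form the quadratic (x - mu)^T · Sigma^{-1} · (x - mu):
  Sigma^{-1} · (x - mu) = (-0.2222, 0.1481).
  (x - mu)^T · [Sigma^{-1} · (x - mu)] = (-2)·(-0.2222) + (0)·(0.1481) = 0.4444.

Step 4 — take square root: d = √(0.4444) ≈ 0.6667.

d(x, mu) = √(0.4444) ≈ 0.6667


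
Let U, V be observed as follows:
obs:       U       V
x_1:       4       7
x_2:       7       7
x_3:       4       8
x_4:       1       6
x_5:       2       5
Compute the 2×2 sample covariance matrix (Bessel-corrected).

Step 1 — column means:
  mean(U) = (4 + 7 + 4 + 1 + 2) / 5 = 18/5 = 3.6
  mean(V) = (7 + 7 + 8 + 6 + 5) / 5 = 33/5 = 6.6

Step 2 — sample covariance S[i,j] = (1/(n-1)) · Σ_k (x_{k,i} - mean_i) · (x_{k,j} - mean_j), with n-1 = 4.
  S[U,U] = ((0.4)·(0.4) + (3.4)·(3.4) + (0.4)·(0.4) + (-2.6)·(-2.6) + (-1.6)·(-1.6)) / 4 = 21.2/4 = 5.3
  S[U,V] = ((0.4)·(0.4) + (3.4)·(0.4) + (0.4)·(1.4) + (-2.6)·(-0.6) + (-1.6)·(-1.6)) / 4 = 6.2/4 = 1.55
  S[V,V] = ((0.4)·(0.4) + (0.4)·(0.4) + (1.4)·(1.4) + (-0.6)·(-0.6) + (-1.6)·(-1.6)) / 4 = 5.2/4 = 1.3

S is symmetric (S[j,i] = S[i,j]). Assembling:

S = [[5.3, 1.55],
 [1.55, 1.3]]


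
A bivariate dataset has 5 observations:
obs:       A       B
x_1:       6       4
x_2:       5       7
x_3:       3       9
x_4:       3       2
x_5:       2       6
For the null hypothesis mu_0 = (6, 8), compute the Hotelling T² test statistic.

Step 1 — sample mean vector:
  mean(A) = (6 + 5 + 3 + 3 + 2) / 5 = 19/5 = 3.8
  mean(B) = (4 + 7 + 9 + 2 + 6) / 5 = 28/5 = 5.6
  x̄ = (3.8, 5.6),  deviation x̄ - mu_0 = (3.8, 5.6) - (6, 8) = (-2.2, -2.4).

Step 2 — sample covariance matrix, S[i,j] = (1/(n-1)) · Σ_k (x_{k,i} - mean_i) · (x_{k,j} - mean_j), divisor n-1 = 4:
  S[A,A] = ((2.2)·(2.2) + (1.2)·(1.2) + (-0.8)·(-0.8) + (-0.8)·(-0.8) + (-1.8)·(-1.8)) / 4 = 10.8/4 = 2.7
  S[A,B] = ((2.2)·(-1.6) + (1.2)·(1.4) + (-0.8)·(3.4) + (-0.8)·(-3.6) + (-1.8)·(0.4)) / 4 = -2.4/4 = -0.6
  S[B,B] = ((-1.6)·(-1.6) + (1.4)·(1.4) + (3.4)·(3.4) + (-3.6)·(-3.6) + (0.4)·(0.4)) / 4 = 29.2/4 = 7.3
  S = [[2.7, -0.6],
 [-0.6, 7.3]].

Step 3 — invert S. det(S) = 2.7·7.3 - (-0.6)² = 19.35.
  S^{-1} = (1/det) · [[d, -b], [-b, a]] = [[0.3773, 0.031],
 [0.031, 0.1395]].

Step 4 — quadratic form (x̄ - mu_0)^T · S^{-1} · (x̄ - mu_0):
  S^{-1} · (x̄ - mu_0) = (-0.9044, -0.4031),
  (x̄ - mu_0)^T · [...] = (-2.2)·(-0.9044) + (-2.4)·(-0.4031) = 2.9571.

Step 5 — scale by n: T² = 5 · 2.9571 = 14.7855.

T² ≈ 14.7855


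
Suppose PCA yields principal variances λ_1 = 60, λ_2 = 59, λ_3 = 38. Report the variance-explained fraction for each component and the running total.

Step 1 — total variance = trace(Sigma) = Σ λ_i = 60 + 59 + 38 = 157.

Step 2 — fraction explained by component i = λ_i / Σ λ:
  PC1: 60/157 = 0.3822
  PC2: 59/157 = 0.3758
  PC3: 38/157 = 0.242

Step 3 — cumulative fraction after k components = (λ_1 + ... + λ_k) / Σ λ:
  k = 1: 60/157 = 0.3822
  k = 2: (60 + 59)/157 = 119/157 = 0.758
  k = 3: (60 + 59 + 38)/157 = 157/157 = 1

Summary (fraction, with percent):

explained: PC1 0.3822 (38.22%), PC2 0.3758 (37.58%), PC3 0.242 (24.2%);  cumulative: 0.3822, 0.758, 1


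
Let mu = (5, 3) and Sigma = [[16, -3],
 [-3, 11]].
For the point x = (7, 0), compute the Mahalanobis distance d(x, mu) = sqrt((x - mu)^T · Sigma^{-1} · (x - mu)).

Step 1 — centre the observation: (x - mu) = (2, -3).

Step 2 — invert Sigma. det(Sigma) = 16·11 - (-3)² = 167.
  Sigma^{-1} = (1/det) · [[d, -b], [-b, a]] = [[0.0659, 0.018],
 [0.018, 0.0958]].

Step 3 — form the quadratic (x - mu)^T · Sigma^{-1} · (x - mu):
  Sigma^{-1} · (x - mu) = (0.0778, -0.2515).
  (x - mu)^T · [Sigma^{-1} · (x - mu)] = (2)·(0.0778) + (-3)·(-0.2515) = 0.9102.

Step 4 — take square root: d = √(0.9102) ≈ 0.954.

d(x, mu) = √(0.9102) ≈ 0.954


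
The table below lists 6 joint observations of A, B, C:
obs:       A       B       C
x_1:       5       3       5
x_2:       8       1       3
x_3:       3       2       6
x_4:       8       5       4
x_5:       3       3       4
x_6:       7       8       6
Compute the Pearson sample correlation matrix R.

Step 1 — column means:
  mean(A) = (5 + 8 + 3 + 8 + 3 + 7) / 6 = 34/6 = 5.6667
  mean(B) = (3 + 1 + 2 + 5 + 3 + 8) / 6 = 22/6 = 3.6667
  mean(C) = (5 + 3 + 6 + 4 + 4 + 6) / 6 = 28/6 = 4.6667

Step 2 — sample variances and covariances s[i,j] = (1/(n-1)) · Σ_k (x_{k,i} - mean_i) · (x_{k,j} - mean_j), with n-1 = 5:
  s[A,A] = ((-0.6667)·(-0.6667) + (2.3333)·(2.3333) + (-2.6667)·(-2.6667) + (2.3333)·(2.3333) + (-2.6667)·(-2.6667) + (1.3333)·(1.3333)) / 5 = 27.3333/5 = 5.4667
  s[A,B] = ((-0.6667)·(-0.6667) + (2.3333)·(-2.6667) + (-2.6667)·(-1.6667) + (2.3333)·(1.3333) + (-2.6667)·(-0.6667) + (1.3333)·(4.3333)) / 5 = 9.3333/5 = 1.8667
  s[A,C] = ((-0.6667)·(0.3333) + (2.3333)·(-1.6667) + (-2.6667)·(1.3333) + (2.3333)·(-0.6667) + (-2.6667)·(-0.6667) + (1.3333)·(1.3333)) / 5 = -5.6667/5 = -1.1333
  s[B,B] = ((-0.6667)·(-0.6667) + (-2.6667)·(-2.6667) + (-1.6667)·(-1.6667) + (1.3333)·(1.3333) + (-0.6667)·(-0.6667) + (4.3333)·(4.3333)) / 5 = 31.3333/5 = 6.2667
  s[B,C] = ((-0.6667)·(0.3333) + (-2.6667)·(-1.6667) + (-1.6667)·(1.3333) + (1.3333)·(-0.6667) + (-0.6667)·(-0.6667) + (4.3333)·(1.3333)) / 5 = 7.3333/5 = 1.4667
  s[C,C] = ((0.3333)·(0.3333) + (-1.6667)·(-1.6667) + (1.3333)·(1.3333) + (-0.6667)·(-0.6667) + (-0.6667)·(-0.6667) + (1.3333)·(1.3333)) / 5 = 7.3333/5 = 1.4667
  Sample standard deviations s_i = √(s[i,i]):
  s(A) = √(5.4667) = 2.3381
  s(B) = √(6.2667) = 2.5033
  s(C) = √(1.4667) = 1.2111

Step 3 — r_{ij} = s_{ij} / (s_i · s_j):
  r[A,A] = 1 (diagonal).
  r[A,B] = 1.8667 / (2.3381 · 2.5033) = 1.8667 / 5.853 = 0.3189
  r[A,C] = -1.1333 / (2.3381 · 1.2111) = -1.1333 / 2.8316 = -0.4002
  r[B,B] = 1 (diagonal).
  r[B,C] = 1.4667 / (2.5033 · 1.2111) = 1.4667 / 3.0317 = 0.4838
  r[C,C] = 1 (diagonal).

R is symmetric with unit diagonal. Assembling:

R = [[1, 0.3189, -0.4002],
 [0.3189, 1, 0.4838],
 [-0.4002, 0.4838, 1]]


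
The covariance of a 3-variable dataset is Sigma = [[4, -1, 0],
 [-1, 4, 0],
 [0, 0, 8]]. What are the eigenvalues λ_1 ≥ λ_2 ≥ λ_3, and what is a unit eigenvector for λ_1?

Step 1 — characteristic polynomial p(λ) = det(λI - Sigma) = λ³ - tr·λ² + c_1·λ - det, where tr = trace, c_1 = sum of the principal 2×2 minors, det = det(Sigma):
  tr = 4 + 4 + 8 = 16,
  c_1 = (4·4 - (-1)²) + (4·8 - (0)²) + (4·8 - (0)²) = 15 + 32 + 32 = 79,
  det = 4·(4·8 - (0)²) - (-1)·((-1)·8 - (0)·(0)) + (0)·((-1)·(0) - 4·(0)) = 4·(32) - (-1)·(-8) + (0)·(0) = 120.
  So p(λ) = λ³ - 16λ² + 79λ - 120.
Step 2 — look for an integer root (rational root theorem: any rational root is an integer divisor of 120). Testing λ = 3:
  p(3) = 27 - 144 + 237 - 120 = 0  ✓
  Dividing out (λ - 3): p(λ) = (λ - 3)(λ² - 13λ + 40).
Step 3 — remaining eigenvalues from the quadratic λ² - 13λ + 40 = 0:
  Δ = 13² - 4·40 = 169 - 160 = 9,  λ = (13 ± √9)/2 = (13 ± 3)/2 = 8 or 5.
  Sorted: λ_1 = 8,  λ_2 = 5,  λ_3 = 3  (check: sum = 16 = tr ✓).

Step 4 — unit eigenvector for λ_1 = 8: v spans the null space of (Sigma - λ_1 I), whose rows are
  r_1 = (-4, -1, 0),  r_2 = (-1, -4, 0),  r_3 = (0, 0, 0).
  v is orthogonal to every row, so take v ∝ r_1 × r_2 = ((-1)·(0) - (0)·(-4), (0)·(-1) - (-4)·(0), (-4)·(-4) - (-1)·(-1)) = (0, 0, 15).
  Rescale (divide by 15): u = (0, 0, 1).
  ||u|| = √((0)² + (0)² + (1)²) = √(1) = 1,  v_1 = u/||u|| ≈ (0, 0, 1) (||v_1|| = 1).

λ_1 = 8,  λ_2 = 5,  λ_3 = 3;  v_1 ≈ (0, 0, 1)


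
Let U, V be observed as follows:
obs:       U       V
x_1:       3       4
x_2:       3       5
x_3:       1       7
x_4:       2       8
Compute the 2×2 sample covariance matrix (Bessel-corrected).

Step 1 — column means:
  mean(U) = (3 + 3 + 1 + 2) / 4 = 9/4 = 2.25
  mean(V) = (4 + 5 + 7 + 8) / 4 = 24/4 = 6

Step 2 — sample covariance S[i,j] = (1/(n-1)) · Σ_k (x_{k,i} - mean_i) · (x_{k,j} - mean_j), with n-1 = 3.
  S[U,U] = ((0.75)·(0.75) + (0.75)·(0.75) + (-1.25)·(-1.25) + (-0.25)·(-0.25)) / 3 = 2.75/3 = 0.9167
  S[U,V] = ((0.75)·(-2) + (0.75)·(-1) + (-1.25)·(1) + (-0.25)·(2)) / 3 = -4/3 = -1.3333
  S[V,V] = ((-2)·(-2) + (-1)·(-1) + (1)·(1) + (2)·(2)) / 3 = 10/3 = 3.3333

S is symmetric (S[j,i] = S[i,j]). Assembling:

S = [[0.9167, -1.3333],
 [-1.3333, 3.3333]]


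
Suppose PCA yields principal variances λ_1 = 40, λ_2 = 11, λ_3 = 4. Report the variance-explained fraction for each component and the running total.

Step 1 — total variance = trace(Sigma) = Σ λ_i = 40 + 11 + 4 = 55.

Step 2 — fraction explained by component i = λ_i / Σ λ:
  PC1: 40/55 = 0.7273
  PC2: 11/55 = 0.2
  PC3: 4/55 = 0.0727

Step 3 — cumulative fraction after k components = (λ_1 + ... + λ_k) / Σ λ:
  k = 1: 40/55 = 0.7273
  k = 2: (40 + 11)/55 = 51/55 = 0.9273
  k = 3: (40 + 11 + 4)/55 = 55/55 = 1

Summary (fraction, with percent):

explained: PC1 0.7273 (72.73%), PC2 0.2 (20%), PC3 0.0727 (7.27%);  cumulative: 0.7273, 0.9273, 1


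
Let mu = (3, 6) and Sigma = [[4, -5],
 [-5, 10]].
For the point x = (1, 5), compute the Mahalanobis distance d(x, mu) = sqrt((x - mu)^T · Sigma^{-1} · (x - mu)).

Step 1 — centre the observation: (x - mu) = (-2, -1).

Step 2 — invert Sigma. det(Sigma) = 4·10 - (-5)² = 15.
  Sigma^{-1} = (1/det) · [[d, -b], [-b, a]] = [[0.6667, 0.3333],
 [0.3333, 0.2667]].

Step 3 — form the quadratic (x - mu)^T · Sigma^{-1} · (x - mu):
  Sigma^{-1} · (x - mu) = (-1.6667, -0.9333).
  (x - mu)^T · [Sigma^{-1} · (x - mu)] = (-2)·(-1.6667) + (-1)·(-0.9333) = 4.2667.

Step 4 — take square root: d = √(4.2667) ≈ 2.0656.

d(x, mu) = √(4.2667) ≈ 2.0656


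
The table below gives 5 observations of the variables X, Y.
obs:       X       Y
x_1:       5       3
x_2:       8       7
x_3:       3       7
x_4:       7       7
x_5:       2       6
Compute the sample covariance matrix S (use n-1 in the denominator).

Step 1 — column means:
  mean(X) = (5 + 8 + 3 + 7 + 2) / 5 = 25/5 = 5
  mean(Y) = (3 + 7 + 7 + 7 + 6) / 5 = 30/5 = 6

Step 2 — sample covariance S[i,j] = (1/(n-1)) · Σ_k (x_{k,i} - mean_i) · (x_{k,j} - mean_j), with n-1 = 4.
  S[X,X] = ((0)·(0) + (3)·(3) + (-2)·(-2) + (2)·(2) + (-3)·(-3)) / 4 = 26/4 = 6.5
  S[X,Y] = ((0)·(-3) + (3)·(1) + (-2)·(1) + (2)·(1) + (-3)·(0)) / 4 = 3/4 = 0.75
  S[Y,Y] = ((-3)·(-3) + (1)·(1) + (1)·(1) + (1)·(1) + (0)·(0)) / 4 = 12/4 = 3

S is symmetric (S[j,i] = S[i,j]). Assembling:

S = [[6.5, 0.75],
 [0.75, 3]]


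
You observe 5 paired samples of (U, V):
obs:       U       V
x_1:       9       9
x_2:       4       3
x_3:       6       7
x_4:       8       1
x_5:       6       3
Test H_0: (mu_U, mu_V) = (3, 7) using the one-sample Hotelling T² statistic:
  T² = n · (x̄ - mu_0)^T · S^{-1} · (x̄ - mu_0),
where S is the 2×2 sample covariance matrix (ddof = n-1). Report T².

Step 1 — sample mean vector:
  mean(U) = (9 + 4 + 6 + 8 + 6) / 5 = 33/5 = 6.6
  mean(V) = (9 + 3 + 7 + 1 + 3) / 5 = 23/5 = 4.6
  x̄ = (6.6, 4.6),  deviation x̄ - mu_0 = (6.6, 4.6) - (3, 7) = (3.6, -2.4).

Step 2 — sample covariance matrix, S[i,j] = (1/(n-1)) · Σ_k (x_{k,i} - mean_i) · (x_{k,j} - mean_j), divisor n-1 = 4:
  S[U,U] = ((2.4)·(2.4) + (-2.6)·(-2.6) + (-0.6)·(-0.6) + (1.4)·(1.4) + (-0.6)·(-0.6)) / 4 = 15.2/4 = 3.8
  S[U,V] = ((2.4)·(4.4) + (-2.6)·(-1.6) + (-0.6)·(2.4) + (1.4)·(-3.6) + (-0.6)·(-1.6)) / 4 = 9.2/4 = 2.3
  S[V,V] = ((4.4)·(4.4) + (-1.6)·(-1.6) + (2.4)·(2.4) + (-3.6)·(-3.6) + (-1.6)·(-1.6)) / 4 = 43.2/4 = 10.8
  S = [[3.8, 2.3],
 [2.3, 10.8]].

Step 3 — invert S. det(S) = 3.8·10.8 - (2.3)² = 35.75.
  S^{-1} = (1/det) · [[d, -b], [-b, a]] = [[0.3021, -0.0643],
 [-0.0643, 0.1063]].

Step 4 — quadratic form (x̄ - mu_0)^T · S^{-1} · (x̄ - mu_0):
  S^{-1} · (x̄ - mu_0) = (1.242, -0.4867),
  (x̄ - mu_0)^T · [...] = (3.6)·(1.242) + (-2.4)·(-0.4867) = 5.6392.

Step 5 — scale by n: T² = 5 · 5.6392 = 28.1958.

T² ≈ 28.1958


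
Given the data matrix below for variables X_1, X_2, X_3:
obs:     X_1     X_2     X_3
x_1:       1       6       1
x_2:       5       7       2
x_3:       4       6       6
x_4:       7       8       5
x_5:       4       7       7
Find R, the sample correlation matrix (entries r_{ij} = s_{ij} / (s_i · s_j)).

Step 1 — column means:
  mean(X_1) = (1 + 5 + 4 + 7 + 4) / 5 = 21/5 = 4.2
  mean(X_2) = (6 + 7 + 6 + 8 + 7) / 5 = 34/5 = 6.8
  mean(X_3) = (1 + 2 + 6 + 5 + 7) / 5 = 21/5 = 4.2

Step 2 — sample variances and covariances s[i,j] = (1/(n-1)) · Σ_k (x_{k,i} - mean_i) · (x_{k,j} - mean_j), with n-1 = 4:
  s[X_1,X_1] = ((-3.2)·(-3.2) + (0.8)·(0.8) + (-0.2)·(-0.2) + (2.8)·(2.8) + (-0.2)·(-0.2)) / 4 = 18.8/4 = 4.7
  s[X_1,X_2] = ((-3.2)·(-0.8) + (0.8)·(0.2) + (-0.2)·(-0.8) + (2.8)·(1.2) + (-0.2)·(0.2)) / 4 = 6.2/4 = 1.55
  s[X_1,X_3] = ((-3.2)·(-3.2) + (0.8)·(-2.2) + (-0.2)·(1.8) + (2.8)·(0.8) + (-0.2)·(2.8)) / 4 = 9.8/4 = 2.45
  s[X_2,X_2] = ((-0.8)·(-0.8) + (0.2)·(0.2) + (-0.8)·(-0.8) + (1.2)·(1.2) + (0.2)·(0.2)) / 4 = 2.8/4 = 0.7
  s[X_2,X_3] = ((-0.8)·(-3.2) + (0.2)·(-2.2) + (-0.8)·(1.8) + (1.2)·(0.8) + (0.2)·(2.8)) / 4 = 2.2/4 = 0.55
  s[X_3,X_3] = ((-3.2)·(-3.2) + (-2.2)·(-2.2) + (1.8)·(1.8) + (0.8)·(0.8) + (2.8)·(2.8)) / 4 = 26.8/4 = 6.7
  Sample standard deviations s_i = √(s[i,i]):
  s(X_1) = √(4.7) = 2.1679
  s(X_2) = √(0.7) = 0.8367
  s(X_3) = √(6.7) = 2.5884

Step 3 — r_{ij} = s_{ij} / (s_i · s_j):
  r[X_1,X_1] = 1 (diagonal).
  r[X_1,X_2] = 1.55 / (2.1679 · 0.8367) = 1.55 / 1.8138 = 0.8545
  r[X_1,X_3] = 2.45 / (2.1679 · 2.5884) = 2.45 / 5.6116 = 0.4366
  r[X_2,X_2] = 1 (diagonal).
  r[X_2,X_3] = 0.55 / (0.8367 · 2.5884) = 0.55 / 2.1656 = 0.254
  r[X_3,X_3] = 1 (diagonal).

R is symmetric with unit diagonal. Assembling:

R = [[1, 0.8545, 0.4366],
 [0.8545, 1, 0.254],
 [0.4366, 0.254, 1]]
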